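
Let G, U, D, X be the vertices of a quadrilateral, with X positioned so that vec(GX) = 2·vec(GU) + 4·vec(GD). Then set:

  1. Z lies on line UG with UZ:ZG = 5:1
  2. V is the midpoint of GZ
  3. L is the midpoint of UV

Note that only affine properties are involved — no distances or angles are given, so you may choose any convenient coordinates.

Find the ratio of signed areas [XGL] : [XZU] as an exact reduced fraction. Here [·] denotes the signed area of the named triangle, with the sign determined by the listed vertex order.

Work in coordinates with G = (0, 0), U = (1, 0), D = (0, 1), X = (2, 4).
1. Z lies on line UG with UZ:ZG = 5:1 ⇒ Z = (1/6, 0)
2. V is the midpoint of GZ ⇒ V = (1/12, 0)
3. L is the midpoint of UV ⇒ L = (13/24, 0)
2·[XGL] = 13/6, 2·[XZU] = 10/3
[XGL]:[XZU] = 13/6:10/3 = 13/20

[XGL]:[XZU] = 13/20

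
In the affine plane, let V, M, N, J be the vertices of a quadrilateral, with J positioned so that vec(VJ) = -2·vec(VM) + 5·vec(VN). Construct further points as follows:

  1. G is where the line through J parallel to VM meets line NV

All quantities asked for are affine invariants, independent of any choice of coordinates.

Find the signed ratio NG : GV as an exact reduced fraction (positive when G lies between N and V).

NG:GV = -4/5

Assign V = (0, 0), M = (1, 0), N = (0, 1), J = (-2, 5) — the answer is frame-independent, so this choice is without loss of generality.
1. G is where the line through J parallel to VM meets line NV ⇒ G = (0, 5)
G = N + t·(V−N) with t = -4, so NG:GV = t:(1−t) = -4:5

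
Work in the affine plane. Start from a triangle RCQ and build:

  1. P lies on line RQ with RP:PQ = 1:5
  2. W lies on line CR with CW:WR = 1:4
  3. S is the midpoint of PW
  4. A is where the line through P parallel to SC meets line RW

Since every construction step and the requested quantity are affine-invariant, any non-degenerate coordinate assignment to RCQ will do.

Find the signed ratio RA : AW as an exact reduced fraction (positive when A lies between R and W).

Set R = (0, 0), C = (1, 0), Q = (0, 1); any affine frame gives the same invariant.
1. P lies on line RQ with RP:PQ = 1:5 ⇒ P = (0, 1/6)
2. W lies on line CR with CW:WR = 1:4 ⇒ W = (4/5, 0)
3. S is the midpoint of PW ⇒ S = (2/5, 1/12)
4. A is where the line through P parallel to SC meets line RW ⇒ A = (6/5, 0)
A = R + t·(W−R) with t = 3/2, so RA:AW = t:(1−t) = 3/2:-1/2

RA:AW = -3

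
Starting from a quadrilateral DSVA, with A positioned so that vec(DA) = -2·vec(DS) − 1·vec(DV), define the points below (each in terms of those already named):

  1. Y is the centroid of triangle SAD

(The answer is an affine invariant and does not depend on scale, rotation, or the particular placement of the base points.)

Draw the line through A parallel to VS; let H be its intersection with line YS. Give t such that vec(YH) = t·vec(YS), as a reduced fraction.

t = -7/5

Choose coordinates D = (0, 0), S = (1, 0), V = (0, 1), A = (-2, -1).
1. Y is the centroid of triangle SAD ⇒ Y = (-1/3, -1/3)
through A parallel to VS: direction (1, -1); meets YS at H = (-11/5, -4/5)
H = Y + t·(S−Y) with t = -7/5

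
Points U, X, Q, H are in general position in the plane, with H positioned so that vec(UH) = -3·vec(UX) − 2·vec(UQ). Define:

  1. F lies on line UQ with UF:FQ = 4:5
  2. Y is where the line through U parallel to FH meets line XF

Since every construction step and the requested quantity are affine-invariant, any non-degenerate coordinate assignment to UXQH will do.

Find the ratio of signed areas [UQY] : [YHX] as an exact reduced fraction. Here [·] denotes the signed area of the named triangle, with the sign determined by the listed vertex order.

Assign U = (0, 0), X = (1, 0), Q = (0, 1), H = (-3, -2) — the answer is frame-independent, so this choice is without loss of generality.
1. F lies on line UQ with UF:FQ = 4:5 ⇒ F = (0, 4/9)
2. Y is where the line through U parallel to FH meets line XF ⇒ Y = (6/17, 44/153)
2·[UQY] = -6/17, 2·[YHX] = 22/9
[UQY]:[YHX] = -6/17:22/9 = -27/187

[UQY]:[YHX] = -27/187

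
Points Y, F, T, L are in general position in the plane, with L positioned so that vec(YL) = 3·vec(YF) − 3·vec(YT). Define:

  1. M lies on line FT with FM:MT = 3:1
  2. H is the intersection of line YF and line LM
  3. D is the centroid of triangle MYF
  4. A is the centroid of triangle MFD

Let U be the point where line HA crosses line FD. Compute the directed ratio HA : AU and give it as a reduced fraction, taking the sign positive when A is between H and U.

HA:AU = -8/5

Assign Y = (0, 0), F = (1, 0), T = (0, 1), L = (3, -3) — the answer is frame-independent, so this choice is without loss of generality.
1. M lies on line FT with FM:MT = 3:1 ⇒ M = (1/4, 3/4)
2. H is the intersection of line YF and line LM ⇒ H = (4/5, 0)
3. D is the centroid of triangle MYF ⇒ D = (5/12, 1/4)
4. A is the centroid of triangle MFD ⇒ A = (5/9, 1/3)
line HA meets FD at U = (17/24, 1/8)
A = H + t·(U−H) with t = 8/3, so HA:AU = 8/3:-5/3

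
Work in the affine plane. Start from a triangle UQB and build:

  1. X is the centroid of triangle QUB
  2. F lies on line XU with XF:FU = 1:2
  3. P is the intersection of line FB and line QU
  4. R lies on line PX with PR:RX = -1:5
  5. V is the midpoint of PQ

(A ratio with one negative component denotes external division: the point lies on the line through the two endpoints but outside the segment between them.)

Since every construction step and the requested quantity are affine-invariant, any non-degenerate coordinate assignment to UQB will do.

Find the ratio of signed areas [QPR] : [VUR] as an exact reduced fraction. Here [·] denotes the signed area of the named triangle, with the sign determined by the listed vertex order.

Assign U = (0, 0), Q = (1, 0), B = (0, 1) — the answer is frame-independent, so this choice is without loss of generality.
1. X is the centroid of triangle QUB ⇒ X = (1/3, 1/3)
2. F lies on line XU with XF:FU = 1:2 ⇒ F = (2/9, 2/9)
3. P is the intersection of line FB and line QU ⇒ P = (2/7, 0)
4. R lies on line PX with PR:RX = -1:5 ⇒ R = (23/84, -1/12)
5. V is the midpoint of PQ ⇒ V = (9/14, 0)
2·[QPR] = 5/84, 2·[VUR] = 3/56
[QPR]:[VUR] = 5/84:3/56 = 10/9

[QPR]:[VUR] = 10/9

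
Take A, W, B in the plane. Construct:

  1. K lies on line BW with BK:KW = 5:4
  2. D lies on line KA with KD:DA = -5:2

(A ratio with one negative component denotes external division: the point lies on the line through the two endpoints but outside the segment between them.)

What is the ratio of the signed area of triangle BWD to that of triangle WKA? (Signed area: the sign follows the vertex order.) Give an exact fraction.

[BWD]:[WKA] = -15/4

Set A = (0, 0), W = (1, 0), B = (0, 1); any affine frame gives the same invariant.
1. K lies on line BW with BK:KW = 5:4 ⇒ K = (5/9, 4/9)
2. D lies on line KA with KD:DA = -5:2 ⇒ D = (-10/27, -8/27)
2·[BWD] = -5/3, 2·[WKA] = 4/9
[BWD]:[WKA] = -5/3:4/9 = -15/4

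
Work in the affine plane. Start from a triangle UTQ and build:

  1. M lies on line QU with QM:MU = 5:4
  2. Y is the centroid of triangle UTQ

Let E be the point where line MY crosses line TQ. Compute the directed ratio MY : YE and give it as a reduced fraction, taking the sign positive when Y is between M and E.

MY:YE = 2/3

Choose coordinates U = (0, 0), T = (1, 0), Q = (0, 1).
1. M lies on line QU with QM:MU = 5:4 ⇒ M = (0, 4/9)
2. Y is the centroid of triangle UTQ ⇒ Y = (1/3, 1/3)
line MY meets TQ at E = (5/6, 1/6)
Y = M + t·(E−M) with t = 2/5, so MY:YE = 2/5:3/5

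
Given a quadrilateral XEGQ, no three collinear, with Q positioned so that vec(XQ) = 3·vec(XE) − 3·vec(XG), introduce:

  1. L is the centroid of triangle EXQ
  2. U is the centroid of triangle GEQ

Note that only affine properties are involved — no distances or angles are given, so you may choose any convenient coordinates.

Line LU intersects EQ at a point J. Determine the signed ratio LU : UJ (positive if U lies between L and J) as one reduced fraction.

LU:UJ = 2

Set X = (0, 0), E = (1, 0), G = (0, 1), Q = (3, -3); any affine frame gives the same invariant.
1. L is the centroid of triangle EXQ ⇒ L = (4/3, -1)
2. U is the centroid of triangle GEQ ⇒ U = (4/3, -2/3)
line LU meets EQ at J = (4/3, -1/2)
U = L + t·(J−L) with t = 2/3, so LU:UJ = 2/3:1/3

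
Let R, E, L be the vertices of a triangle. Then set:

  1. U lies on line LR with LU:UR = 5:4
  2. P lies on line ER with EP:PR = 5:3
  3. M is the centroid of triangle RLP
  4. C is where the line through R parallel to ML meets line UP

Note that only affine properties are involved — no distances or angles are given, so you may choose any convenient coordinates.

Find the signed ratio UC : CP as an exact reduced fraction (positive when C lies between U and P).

Set R = (0, 0), E = (1, 0), L = (0, 1); any affine frame gives the same invariant.
1. U lies on line LR with LU:UR = 5:4 ⇒ U = (0, 4/9)
2. P lies on line ER with EP:PR = 5:3 ⇒ P = (3/8, 0)
3. M is the centroid of triangle RLP ⇒ M = (1/8, 1/3)
4. C is where the line through R parallel to ML meets line UP ⇒ C = (-3/28, 4/7)
C = U + t·(P−U) with t = -2/7, so UC:CP = t:(1−t) = -2/7:9/7

UC:CP = -2/9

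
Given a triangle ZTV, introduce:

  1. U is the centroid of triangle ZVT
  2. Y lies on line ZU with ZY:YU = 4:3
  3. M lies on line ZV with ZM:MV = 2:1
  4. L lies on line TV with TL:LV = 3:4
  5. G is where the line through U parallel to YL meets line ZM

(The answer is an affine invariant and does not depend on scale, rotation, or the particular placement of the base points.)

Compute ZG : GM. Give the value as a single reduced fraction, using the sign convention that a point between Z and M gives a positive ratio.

ZG:GM = 3/13

Set Z = (0, 0), T = (1, 0), V = (0, 1); any affine frame gives the same invariant.
1. U is the centroid of triangle ZVT ⇒ U = (1/3, 1/3)
2. Y lies on line ZU with ZY:YU = 4:3 ⇒ Y = (4/21, 4/21)
3. M lies on line ZV with ZM:MV = 2:1 ⇒ M = (0, 2/3)
4. L lies on line TV with TL:LV = 3:4 ⇒ L = (4/7, 3/7)
5. G is where the line through U parallel to YL meets line ZM ⇒ G = (0, 1/8)
G = Z + t·(M−Z) with t = 3/16, so ZG:GM = t:(1−t) = 3/16:13/16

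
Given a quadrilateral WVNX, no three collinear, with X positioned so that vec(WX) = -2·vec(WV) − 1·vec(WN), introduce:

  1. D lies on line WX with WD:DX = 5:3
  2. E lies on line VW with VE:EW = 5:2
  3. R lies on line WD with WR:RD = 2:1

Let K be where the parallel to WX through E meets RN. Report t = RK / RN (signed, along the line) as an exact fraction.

Set W = (0, 0), V = (1, 0), N = (0, 1), X = (-2, -1); any affine frame gives the same invariant.
1. D lies on line WX with WD:DX = 5:3 ⇒ D = (-5/4, -5/8)
2. E lies on line VW with VE:EW = 5:2 ⇒ E = (2/7, 0)
3. R lies on line WD with WR:RD = 2:1 ⇒ R = (-5/6, -5/12)
through E parallel to WX: direction (-2, -1); meets RN at K = (-20/21, -13/21)
K = R + t·(N−R) with t = -1/7

t = -1/7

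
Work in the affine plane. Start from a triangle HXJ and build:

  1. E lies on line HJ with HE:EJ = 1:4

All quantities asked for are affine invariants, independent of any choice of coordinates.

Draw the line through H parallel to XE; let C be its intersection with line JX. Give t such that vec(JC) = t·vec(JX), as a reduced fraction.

Choose coordinates H = (0, 0), X = (1, 0), J = (0, 1).
1. E lies on line HJ with HE:EJ = 1:4 ⇒ E = (0, 1/5)
through H parallel to XE: direction (-1, 1/5); meets JX at C = (5/4, -1/4)
C = J + t·(X−J) with t = 5/4

t = 5/4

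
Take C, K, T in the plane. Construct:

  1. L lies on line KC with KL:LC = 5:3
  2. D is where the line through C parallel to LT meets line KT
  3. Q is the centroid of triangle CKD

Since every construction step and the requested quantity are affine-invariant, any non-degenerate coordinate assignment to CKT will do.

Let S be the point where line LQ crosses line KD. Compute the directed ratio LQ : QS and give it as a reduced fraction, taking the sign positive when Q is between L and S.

LQ:QS = 7/8

Set C = (0, 0), K = (1, 0), T = (0, 1); any affine frame gives the same invariant.
1. L lies on line KC with KL:LC = 5:3 ⇒ L = (3/8, 0)
2. D is where the line through C parallel to LT meets line KT ⇒ D = (-3/5, 8/5)
3. Q is the centroid of triangle CKD ⇒ Q = (2/15, 8/15)
line LQ meets KD at S = (-1/7, 8/7)
Q = L + t·(S−L) with t = 7/15, so LQ:QS = 7/15:8/15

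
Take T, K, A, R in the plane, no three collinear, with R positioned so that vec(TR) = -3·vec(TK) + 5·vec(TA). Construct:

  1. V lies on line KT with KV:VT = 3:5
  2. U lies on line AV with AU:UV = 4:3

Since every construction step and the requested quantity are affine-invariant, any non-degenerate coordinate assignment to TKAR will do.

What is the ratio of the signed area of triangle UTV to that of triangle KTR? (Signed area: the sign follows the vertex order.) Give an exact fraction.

Assign T = (0, 0), K = (1, 0), A = (0, 1), R = (-3, 5) — the answer is frame-independent, so this choice is without loss of generality.
1. V lies on line KT with KV:VT = 3:5 ⇒ V = (5/8, 0)
2. U lies on line AV with AU:UV = 4:3 ⇒ U = (5/14, 3/7)
2·[UTV] = 15/56, 2·[KTR] = -5
[UTV]:[KTR] = 15/56:-5 = -3/56

[UTV]:[KTR] = -3/56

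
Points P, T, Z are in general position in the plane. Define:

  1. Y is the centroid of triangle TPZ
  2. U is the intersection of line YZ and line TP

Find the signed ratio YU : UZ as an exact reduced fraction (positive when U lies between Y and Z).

YU:UZ = -1/3

Choose coordinates P = (0, 0), T = (1, 0), Z = (0, 1).
1. Y is the centroid of triangle TPZ ⇒ Y = (1/3, 1/3)
2. U is the intersection of line YZ and line TP ⇒ U = (1/2, 0)
U = Y + t·(Z−Y) with t = -1/2, so YU:UZ = t:(1−t) = -1/2:3/2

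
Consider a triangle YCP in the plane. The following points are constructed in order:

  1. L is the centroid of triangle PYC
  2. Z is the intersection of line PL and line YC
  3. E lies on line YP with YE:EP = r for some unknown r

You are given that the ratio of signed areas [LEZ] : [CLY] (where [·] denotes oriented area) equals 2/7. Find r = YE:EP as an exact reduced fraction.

r = 3/4

Set Y = (0, 0), C = (1, 0), P = (0, 1); any affine frame gives the same invariant.
1. L is the centroid of triangle PYC ⇒ L = (1/3, 1/3)
2. Z is the intersection of line PL and line YC ⇒ Z = (1/2, 0)
3. With YE:EP = r, write λ = r/(r+1) so E = Y + λ·(P−Y); E is affine-linear in λ
Every point depending on E is an affine combination of E and λ-independent points, so each such coordinate is linear in λ; the λ² term in each signed area is a multiple of (P−Y)×(P−Y) = 0, so 2·[LEZ] and 2·[CLY] are each linear in λ. Evaluating at λ=0 and λ=1:
  2·[LEZ] = -1/6·λ + 1/6,   2·[CLY] = 1/3
So [LEZ]:[CLY] = (-1/6·λ + 1/6) / (1/3). Setting this equal to 2/7:
  -1/6·λ + 1/6 = 2/7·(1/3)  ⇒  λ = 3/7
Then r = λ/(1−λ) = (3/7)/(4/7) = 3/4. Check: with r = 3/4, E = (0, 3/7) and [LEZ]:[CLY] = 2/7 as required.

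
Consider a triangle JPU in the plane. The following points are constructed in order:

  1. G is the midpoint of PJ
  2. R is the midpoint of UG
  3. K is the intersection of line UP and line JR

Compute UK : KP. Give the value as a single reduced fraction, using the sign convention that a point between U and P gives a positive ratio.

Work in coordinates with J = (0, 0), P = (1, 0), U = (0, 1).
1. G is the midpoint of PJ ⇒ G = (1/2, 0)
2. R is the midpoint of UG ⇒ R = (1/4, 1/2)
3. K is the intersection of line UP and line JR ⇒ K = (1/3, 2/3)
K = U + t·(P−U) with t = 1/3, so UK:KP = t:(1−t) = 1/3:2/3

UK:KP = 1/2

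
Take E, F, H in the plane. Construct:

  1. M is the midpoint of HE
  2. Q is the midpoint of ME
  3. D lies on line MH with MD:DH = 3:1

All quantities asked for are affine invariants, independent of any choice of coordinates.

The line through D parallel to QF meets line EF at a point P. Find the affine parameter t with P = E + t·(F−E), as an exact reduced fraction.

Choose coordinates E = (0, 0), F = (1, 0), H = (0, 1).
1. M is the midpoint of HE ⇒ M = (0, 1/2)
2. Q is the midpoint of ME ⇒ Q = (0, 1/4)
3. D lies on line MH with MD:DH = 3:1 ⇒ D = (0, 7/8)
through D parallel to QF: direction (1, -1/4); meets EF at P = (7/2, 0)
P = E + t·(F−E) with t = 7/2

t = 7/2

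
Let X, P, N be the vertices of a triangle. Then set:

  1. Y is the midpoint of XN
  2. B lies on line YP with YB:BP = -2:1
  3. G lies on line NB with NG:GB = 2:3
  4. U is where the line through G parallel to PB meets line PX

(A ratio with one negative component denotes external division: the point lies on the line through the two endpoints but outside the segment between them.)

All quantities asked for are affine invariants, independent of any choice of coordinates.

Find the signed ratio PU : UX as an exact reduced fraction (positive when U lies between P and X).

PU:UX = -3/8

Assign X = (0, 0), P = (1, 0), N = (0, 1) — the answer is frame-independent, so this choice is without loss of generality.
1. Y is the midpoint of XN ⇒ Y = (0, 1/2)
2. B lies on line YP with YB:BP = -2:1 ⇒ B = (2, -1/2)
3. G lies on line NB with NG:GB = 2:3 ⇒ G = (4/5, 2/5)
4. U is where the line through G parallel to PB meets line PX ⇒ U = (8/5, 0)
U = P + t·(X−P) with t = -3/5, so PU:UX = t:(1−t) = -3/5:8/5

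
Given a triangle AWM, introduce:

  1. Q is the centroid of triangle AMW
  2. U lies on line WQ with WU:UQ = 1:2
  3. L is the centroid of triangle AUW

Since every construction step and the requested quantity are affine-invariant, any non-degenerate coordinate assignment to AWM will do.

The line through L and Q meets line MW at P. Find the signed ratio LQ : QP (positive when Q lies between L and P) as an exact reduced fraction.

LQ:QP = 1/9

Set A = (0, 0), W = (1, 0), M = (0, 1); any affine frame gives the same invariant.
1. Q is the centroid of triangle AMW ⇒ Q = (1/3, 1/3)
2. U lies on line WQ with WU:UQ = 1:2 ⇒ U = (7/9, 1/9)
3. L is the centroid of triangle AUW ⇒ L = (16/27, 1/27)
line LQ meets MW at P = (-2, 3)
Q = L + t·(P−L) with t = 1/10, so LQ:QP = 1/10:9/10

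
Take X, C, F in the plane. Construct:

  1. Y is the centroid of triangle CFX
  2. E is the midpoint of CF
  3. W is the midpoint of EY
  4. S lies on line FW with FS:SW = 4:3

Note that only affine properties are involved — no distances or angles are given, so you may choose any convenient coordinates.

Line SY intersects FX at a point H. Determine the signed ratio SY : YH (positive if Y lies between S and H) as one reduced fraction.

SY:YH = -2/7

Set X = (0, 0), C = (1, 0), F = (0, 1); any affine frame gives the same invariant.
1. Y is the centroid of triangle CFX ⇒ Y = (1/3, 1/3)
2. E is the midpoint of CF ⇒ E = (1/2, 1/2)
3. W is the midpoint of EY ⇒ W = (5/12, 5/12)
4. S lies on line FW with FS:SW = 4:3 ⇒ S = (5/21, 2/3)
line SY meets FX at H = (0, 3/2)
Y = S + t·(H−S) with t = -2/5, so SY:YH = -2/5:7/5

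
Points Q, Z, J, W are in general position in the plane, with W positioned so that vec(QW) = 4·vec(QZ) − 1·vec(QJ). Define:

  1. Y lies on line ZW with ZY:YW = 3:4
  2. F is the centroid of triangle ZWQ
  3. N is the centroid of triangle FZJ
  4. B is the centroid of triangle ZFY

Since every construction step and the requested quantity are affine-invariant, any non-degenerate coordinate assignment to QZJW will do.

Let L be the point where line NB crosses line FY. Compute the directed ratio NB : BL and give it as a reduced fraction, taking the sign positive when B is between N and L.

Assign Q = (0, 0), Z = (1, 0), J = (0, 1), W = (4, -1) — the answer is frame-independent, so this choice is without loss of generality.
1. Y lies on line ZW with ZY:YW = 3:4 ⇒ Y = (16/7, -3/7)
2. F is the centroid of triangle ZWQ ⇒ F = (5/3, -1/3)
3. N is the centroid of triangle FZJ ⇒ N = (8/9, 2/9)
4. B is the centroid of triangle ZFY ⇒ B = (104/63, -16/63)
line NB meets FY at L = (800/441, -157/441)
B = N + t·(L−N) with t = 14/17, so NB:BL = 14/17:3/17

NB:BL = 14/3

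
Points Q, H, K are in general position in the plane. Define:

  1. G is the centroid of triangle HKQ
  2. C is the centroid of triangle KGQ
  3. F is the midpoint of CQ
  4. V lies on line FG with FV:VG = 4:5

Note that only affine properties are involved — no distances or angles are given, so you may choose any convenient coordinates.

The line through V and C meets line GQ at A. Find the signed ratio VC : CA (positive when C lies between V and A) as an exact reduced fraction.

VC:CA = -13/18

Choose coordinates Q = (0, 0), H = (1, 0), K = (0, 1).
1. G is the centroid of triangle HKQ ⇒ G = (1/3, 1/3)
2. C is the centroid of triangle KGQ ⇒ C = (1/9, 4/9)
3. F is the midpoint of CQ ⇒ F = (1/18, 2/9)
4. V lies on line FG with FV:VG = 4:5 ⇒ V = (29/162, 22/81)
line VC meets GQ at A = (8/39, 8/39)
C = V + t·(A−V) with t = -13/5, so VC:CA = -13/5:18/5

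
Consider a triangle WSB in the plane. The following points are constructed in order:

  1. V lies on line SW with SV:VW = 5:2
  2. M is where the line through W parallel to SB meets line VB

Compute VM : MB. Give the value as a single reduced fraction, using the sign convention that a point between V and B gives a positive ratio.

VM:MB = -2/7

Work in coordinates with W = (0, 0), S = (1, 0), B = (0, 1).
1. V lies on line SW with SV:VW = 5:2 ⇒ V = (2/7, 0)
2. M is where the line through W parallel to SB meets line VB ⇒ M = (2/5, -2/5)
M = V + t·(B−V) with t = -2/5, so VM:MB = t:(1−t) = -2/5:7/5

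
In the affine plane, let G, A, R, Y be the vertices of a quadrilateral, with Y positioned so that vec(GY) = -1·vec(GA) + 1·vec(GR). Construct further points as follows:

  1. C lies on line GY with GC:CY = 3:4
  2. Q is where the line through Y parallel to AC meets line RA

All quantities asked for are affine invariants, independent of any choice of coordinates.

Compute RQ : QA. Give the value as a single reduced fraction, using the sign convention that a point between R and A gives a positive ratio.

Work in coordinates with G = (0, 0), A = (1, 0), R = (0, 1), Y = (-1, 1).
1. C lies on line GY with GC:CY = 3:4 ⇒ C = (-3/7, 3/7)
2. Q is where the line through Y parallel to AC meets line RA ⇒ Q = (3/7, 4/7)
Q = R + t·(A−R) with t = 3/7, so RQ:QA = t:(1−t) = 3/7:4/7

RQ:QA = 3/4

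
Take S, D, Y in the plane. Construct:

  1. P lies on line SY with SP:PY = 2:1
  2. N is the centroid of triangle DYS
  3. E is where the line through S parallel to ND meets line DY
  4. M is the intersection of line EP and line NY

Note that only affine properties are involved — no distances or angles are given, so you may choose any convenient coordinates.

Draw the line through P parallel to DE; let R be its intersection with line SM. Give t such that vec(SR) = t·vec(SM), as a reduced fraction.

t = 14/15

Assign S = (0, 0), D = (1, 0), Y = (0, 1) — the answer is frame-independent, so this choice is without loss of generality.
1. P lies on line SY with SP:PY = 2:1 ⇒ P = (0, 2/3)
2. N is the centroid of triangle DYS ⇒ N = (1/3, 1/3)
3. E is where the line through S parallel to ND meets line DY ⇒ E = (2, -1)
4. M is the intersection of line EP and line NY ⇒ M = (2/7, 3/7)
through P parallel to DE: direction (1, -1); meets SM at R = (4/15, 2/5)
R = S + t·(M−S) with t = 14/15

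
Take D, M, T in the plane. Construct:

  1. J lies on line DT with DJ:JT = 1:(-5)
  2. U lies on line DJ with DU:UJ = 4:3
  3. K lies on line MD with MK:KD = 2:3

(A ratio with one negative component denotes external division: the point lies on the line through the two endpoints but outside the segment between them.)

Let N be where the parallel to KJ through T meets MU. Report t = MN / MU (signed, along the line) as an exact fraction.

Work in coordinates with D = (0, 0), M = (1, 0), T = (0, 1).
1. J lies on line DT with DJ:JT = 1:(-5) ⇒ J = (0, -1/4)
2. U lies on line DJ with DU:UJ = 4:3 ⇒ U = (0, -1/7)
3. K lies on line MD with MK:KD = 2:3 ⇒ K = (3/5, 0)
through T parallel to KJ: direction (-3/5, -1/4); meets MU at N = (-96/23, -17/23)
N = M + t·(U−M) with t = 119/23

t = 119/23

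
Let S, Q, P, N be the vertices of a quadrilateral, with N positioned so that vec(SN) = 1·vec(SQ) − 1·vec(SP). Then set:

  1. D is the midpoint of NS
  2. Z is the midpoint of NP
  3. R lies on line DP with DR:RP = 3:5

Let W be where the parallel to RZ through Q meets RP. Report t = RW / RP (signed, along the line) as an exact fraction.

t = 1/5

Choose coordinates S = (0, 0), Q = (1, 0), P = (0, 1), N = (1, -1).
1. D is the midpoint of NS ⇒ D = (1/2, -1/2)
2. Z is the midpoint of NP ⇒ Z = (1/2, 0)
3. R lies on line DP with DR:RP = 3:5 ⇒ R = (5/16, 1/16)
through Q parallel to RZ: direction (3/16, -1/16); meets RP at W = (1/4, 1/4)
W = R + t·(P−R) with t = 1/5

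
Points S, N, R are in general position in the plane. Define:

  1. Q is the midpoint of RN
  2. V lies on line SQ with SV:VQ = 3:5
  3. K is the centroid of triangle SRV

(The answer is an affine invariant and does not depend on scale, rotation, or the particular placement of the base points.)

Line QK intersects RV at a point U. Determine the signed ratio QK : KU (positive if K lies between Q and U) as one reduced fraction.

Work in coordinates with S = (0, 0), N = (1, 0), R = (0, 1).
1. Q is the midpoint of RN ⇒ Q = (1/2, 1/2)
2. V lies on line SQ with SV:VQ = 3:5 ⇒ V = (3/16, 3/16)
3. K is the centroid of triangle SRV ⇒ K = (1/16, 19/48)
line QK meets RV at U = (13/96, 119/288)
K = Q + t·(U−Q) with t = 6/5, so QK:KU = 6/5:-1/5

QK:KU = -6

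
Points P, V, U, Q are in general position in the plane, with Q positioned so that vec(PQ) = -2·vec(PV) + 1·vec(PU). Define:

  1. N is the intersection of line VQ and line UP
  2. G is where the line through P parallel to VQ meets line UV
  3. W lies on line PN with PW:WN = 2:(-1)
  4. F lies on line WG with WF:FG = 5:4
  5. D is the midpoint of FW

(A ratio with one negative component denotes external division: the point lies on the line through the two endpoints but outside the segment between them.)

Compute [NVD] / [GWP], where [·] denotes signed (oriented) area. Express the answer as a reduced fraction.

Work in coordinates with P = (0, 0), V = (1, 0), U = (0, 1), Q = (-2, 1).
1. N is the intersection of line VQ and line UP ⇒ N = (0, 1/3)
2. G is where the line through P parallel to VQ meets line UV ⇒ G = (3/2, -1/2)
3. W lies on line PN with PW:WN = 2:(-1) ⇒ W = (0, 2/3)
4. F lies on line WG with WF:FG = 5:4 ⇒ F = (5/6, 1/54)
5. D is the midpoint of FW ⇒ D = (5/12, 37/108)
2·[NVD] = 4/27, 2·[GWP] = 1
[NVD]:[GWP] = 4/27:1 = 4/27

[NVD]:[GWP] = 4/27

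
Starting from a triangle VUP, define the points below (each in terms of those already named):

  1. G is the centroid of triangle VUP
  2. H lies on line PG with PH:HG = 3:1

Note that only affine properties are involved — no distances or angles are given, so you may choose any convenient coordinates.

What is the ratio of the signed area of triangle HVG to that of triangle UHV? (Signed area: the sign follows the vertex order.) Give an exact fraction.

[HVG]:[UHV] = 1/6

Set V = (0, 0), U = (1, 0), P = (0, 1); any affine frame gives the same invariant.
1. G is the centroid of triangle VUP ⇒ G = (1/3, 1/3)
2. H lies on line PG with PH:HG = 3:1 ⇒ H = (1/4, 1/2)
2·[HVG] = 1/12, 2·[UHV] = 1/2
[HVG]:[UHV] = 1/12:1/2 = 1/6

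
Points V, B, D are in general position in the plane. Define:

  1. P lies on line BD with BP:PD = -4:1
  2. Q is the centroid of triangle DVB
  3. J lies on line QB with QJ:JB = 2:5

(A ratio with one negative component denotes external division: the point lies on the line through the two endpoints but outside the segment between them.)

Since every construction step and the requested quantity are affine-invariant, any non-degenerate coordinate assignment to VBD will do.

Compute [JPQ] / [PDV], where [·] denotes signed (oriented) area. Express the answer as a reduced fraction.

[JPQ]:[PDV] = -8/21

Set V = (0, 0), B = (1, 0), D = (0, 1); any affine frame gives the same invariant.
1. P lies on line BD with BP:PD = -4:1 ⇒ P = (-1/3, 4/3)
2. Q is the centroid of triangle DVB ⇒ Q = (1/3, 1/3)
3. J lies on line QB with QJ:JB = 2:5 ⇒ J = (11/21, 5/21)
2·[JPQ] = 8/63, 2·[PDV] = -1/3
[JPQ]:[PDV] = 8/63:-1/3 = -8/21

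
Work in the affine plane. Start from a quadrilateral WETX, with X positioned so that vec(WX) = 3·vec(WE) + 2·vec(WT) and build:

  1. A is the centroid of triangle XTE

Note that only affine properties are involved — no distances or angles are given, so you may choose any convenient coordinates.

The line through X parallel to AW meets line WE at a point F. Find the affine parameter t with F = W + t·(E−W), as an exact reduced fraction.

Assign W = (0, 0), E = (1, 0), T = (0, 1), X = (3, 2) — the answer is frame-independent, so this choice is without loss of generality.
1. A is the centroid of triangle XTE ⇒ A = (4/3, 1)
through X parallel to AW: direction (-4/3, -1); meets WE at F = (1/3, 0)
F = W + t·(E−W) with t = 1/3

t = 1/3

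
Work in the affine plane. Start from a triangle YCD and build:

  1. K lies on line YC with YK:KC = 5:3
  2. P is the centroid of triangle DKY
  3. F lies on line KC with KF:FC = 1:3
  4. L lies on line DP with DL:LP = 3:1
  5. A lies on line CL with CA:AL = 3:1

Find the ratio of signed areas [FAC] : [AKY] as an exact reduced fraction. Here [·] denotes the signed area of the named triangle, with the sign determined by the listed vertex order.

[FAC]:[AKY] = 9/20

Choose coordinates Y = (0, 0), C = (1, 0), D = (0, 1).
1. K lies on line YC with YK:KC = 5:3 ⇒ K = (5/8, 0)
2. P is the centroid of triangle DKY ⇒ P = (5/24, 1/3)
3. F lies on line KC with KF:FC = 1:3 ⇒ F = (23/32, 0)
4. L lies on line DP with DL:LP = 3:1 ⇒ L = (5/32, 1/2)
5. A lies on line CL with CA:AL = 3:1 ⇒ A = (47/128, 3/8)
2·[FAC] = -27/256, 2·[AKY] = -15/64
[FAC]:[AKY] = -27/256:-15/64 = 9/20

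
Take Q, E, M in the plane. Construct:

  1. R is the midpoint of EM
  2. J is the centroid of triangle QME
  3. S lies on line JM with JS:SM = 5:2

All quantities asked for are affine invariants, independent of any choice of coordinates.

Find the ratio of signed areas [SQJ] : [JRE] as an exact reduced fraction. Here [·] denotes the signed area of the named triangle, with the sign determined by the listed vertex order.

[SQJ]:[JRE] = -10/7

Work in coordinates with Q = (0, 0), E = (1, 0), M = (0, 1).
1. R is the midpoint of EM ⇒ R = (1/2, 1/2)
2. J is the centroid of triangle QME ⇒ J = (1/3, 1/3)
3. S lies on line JM with JS:SM = 5:2 ⇒ S = (2/21, 17/21)
2·[SQJ] = 5/21, 2·[JRE] = -1/6
[SQJ]:[JRE] = 5/21:-1/6 = -10/7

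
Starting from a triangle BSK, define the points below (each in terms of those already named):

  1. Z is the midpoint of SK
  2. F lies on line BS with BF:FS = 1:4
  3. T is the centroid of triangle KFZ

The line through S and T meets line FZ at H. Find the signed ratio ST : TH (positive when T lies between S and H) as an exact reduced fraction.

ST:TH = -4

Work in coordinates with B = (0, 0), S = (1, 0), K = (0, 1).
1. Z is the midpoint of SK ⇒ Z = (1/2, 1/2)
2. F lies on line BS with BF:FS = 1:4 ⇒ F = (1/5, 0)
3. T is the centroid of triangle KFZ ⇒ T = (7/30, 1/2)
line ST meets FZ at H = (17/40, 3/8)
T = S + t·(H−S) with t = 4/3, so ST:TH = 4/3:-1/3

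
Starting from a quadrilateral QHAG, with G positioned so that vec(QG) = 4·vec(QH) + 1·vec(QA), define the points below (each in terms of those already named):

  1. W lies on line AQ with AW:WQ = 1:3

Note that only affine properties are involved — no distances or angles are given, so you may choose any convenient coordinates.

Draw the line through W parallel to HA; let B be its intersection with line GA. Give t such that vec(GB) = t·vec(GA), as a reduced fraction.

t = 17/16

Choose coordinates Q = (0, 0), H = (1, 0), A = (0, 1), G = (4, 1).
1. W lies on line AQ with AW:WQ = 1:3 ⇒ W = (0, 3/4)
through W parallel to HA: direction (-1, 1); meets GA at B = (-1/4, 1)
B = G + t·(A−G) with t = 17/16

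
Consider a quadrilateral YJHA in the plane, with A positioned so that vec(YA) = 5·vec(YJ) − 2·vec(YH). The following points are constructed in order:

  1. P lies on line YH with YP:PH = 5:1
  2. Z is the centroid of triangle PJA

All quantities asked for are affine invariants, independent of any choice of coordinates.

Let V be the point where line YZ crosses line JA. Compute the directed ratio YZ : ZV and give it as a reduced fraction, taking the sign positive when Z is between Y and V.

YZ:ZV = -11/2

Assign Y = (0, 0), J = (1, 0), H = (0, 1), A = (5, -2) — the answer is frame-independent, so this choice is without loss of generality.
1. P lies on line YH with YP:PH = 5:1 ⇒ P = (0, 5/6)
2. Z is the centroid of triangle PJA ⇒ Z = (2, -7/18)
line YZ meets JA at V = (18/11, -7/22)
Z = Y + t·(V−Y) with t = 11/9, so YZ:ZV = 11/9:-2/9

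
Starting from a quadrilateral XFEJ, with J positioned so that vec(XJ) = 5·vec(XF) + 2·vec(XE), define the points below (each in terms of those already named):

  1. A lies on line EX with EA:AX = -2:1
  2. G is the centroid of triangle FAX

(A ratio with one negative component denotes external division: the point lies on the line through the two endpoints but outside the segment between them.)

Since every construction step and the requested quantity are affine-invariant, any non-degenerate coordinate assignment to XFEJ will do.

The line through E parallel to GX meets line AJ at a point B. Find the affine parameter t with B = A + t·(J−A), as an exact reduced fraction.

t = 1/4

Assign X = (0, 0), F = (1, 0), E = (0, 1), J = (5, 2) — the answer is frame-independent, so this choice is without loss of generality.
1. A lies on line EX with EA:AX = -2:1 ⇒ A = (0, -1)
2. G is the centroid of triangle FAX ⇒ G = (1/3, -1/3)
through E parallel to GX: direction (-1/3, 1/3); meets AJ at B = (5/4, -1/4)
B = A + t·(J−A) with t = 1/4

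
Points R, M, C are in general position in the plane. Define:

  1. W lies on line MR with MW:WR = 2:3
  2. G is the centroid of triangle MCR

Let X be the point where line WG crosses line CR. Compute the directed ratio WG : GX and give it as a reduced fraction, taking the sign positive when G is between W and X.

Work in coordinates with R = (0, 0), M = (1, 0), C = (0, 1).
1. W lies on line MR with MW:WR = 2:3 ⇒ W = (3/5, 0)
2. G is the centroid of triangle MCR ⇒ G = (1/3, 1/3)
line WG meets CR at X = (0, 3/4)
G = W + t·(X−W) with t = 4/9, so WG:GX = 4/9:5/9

WG:GX = 4/5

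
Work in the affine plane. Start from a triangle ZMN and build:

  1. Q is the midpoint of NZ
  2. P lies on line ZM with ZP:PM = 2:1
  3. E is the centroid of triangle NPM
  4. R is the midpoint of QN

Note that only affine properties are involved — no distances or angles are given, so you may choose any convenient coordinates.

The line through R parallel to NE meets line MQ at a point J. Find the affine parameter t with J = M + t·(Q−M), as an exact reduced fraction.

t = 9/14

Choose coordinates Z = (0, 0), M = (1, 0), N = (0, 1).
1. Q is the midpoint of NZ ⇒ Q = (0, 1/2)
2. P lies on line ZM with ZP:PM = 2:1 ⇒ P = (2/3, 0)
3. E is the centroid of triangle NPM ⇒ E = (5/9, 1/3)
4. R is the midpoint of QN ⇒ R = (0, 3/4)
through R parallel to NE: direction (5/9, -2/3); meets MQ at J = (5/14, 9/28)
J = M + t·(Q−M) with t = 9/14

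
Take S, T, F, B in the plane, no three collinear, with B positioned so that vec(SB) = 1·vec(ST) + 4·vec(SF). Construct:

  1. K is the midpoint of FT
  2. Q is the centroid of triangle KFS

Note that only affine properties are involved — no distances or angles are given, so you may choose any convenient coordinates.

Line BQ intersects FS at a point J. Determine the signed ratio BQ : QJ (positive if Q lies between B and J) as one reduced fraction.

Choose coordinates S = (0, 0), T = (1, 0), F = (0, 1), B = (1, 4).
1. K is the midpoint of FT ⇒ K = (1/2, 1/2)
2. Q is the centroid of triangle KFS ⇒ Q = (1/6, 1/2)
line BQ meets FS at J = (0, -1/5)
Q = B + t·(J−B) with t = 5/6, so BQ:QJ = 5/6:1/6

BQ:QJ = 5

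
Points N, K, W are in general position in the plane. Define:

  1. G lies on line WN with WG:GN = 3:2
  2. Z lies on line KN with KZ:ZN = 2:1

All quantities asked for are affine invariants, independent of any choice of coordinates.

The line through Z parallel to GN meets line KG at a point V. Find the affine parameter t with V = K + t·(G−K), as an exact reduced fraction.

t = 2/3

Assign N = (0, 0), K = (1, 0), W = (0, 1) — the answer is frame-independent, so this choice is without loss of generality.
1. G lies on line WN with WG:GN = 3:2 ⇒ G = (0, 2/5)
2. Z lies on line KN with KZ:ZN = 2:1 ⇒ Z = (1/3, 0)
through Z parallel to GN: direction (0, -2/5); meets KG at V = (1/3, 4/15)
V = K + t·(G−K) with t = 2/3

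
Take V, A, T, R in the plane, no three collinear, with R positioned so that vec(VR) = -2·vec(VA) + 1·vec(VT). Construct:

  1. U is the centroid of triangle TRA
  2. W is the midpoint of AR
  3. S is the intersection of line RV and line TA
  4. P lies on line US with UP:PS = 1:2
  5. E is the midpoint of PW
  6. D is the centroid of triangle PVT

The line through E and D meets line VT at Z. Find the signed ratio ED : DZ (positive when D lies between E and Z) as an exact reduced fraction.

ED:DZ = -19/16

Assign V = (0, 0), A = (1, 0), T = (0, 1), R = (-2, 1) — the answer is frame-independent, so this choice is without loss of generality.
1. U is the centroid of triangle TRA ⇒ U = (-1/3, 2/3)
2. W is the midpoint of AR ⇒ W = (-1/2, 1/2)
3. S is the intersection of line RV and line TA ⇒ S = (2, -1)
4. P lies on line US with UP:PS = 1:2 ⇒ P = (4/9, 1/9)
5. E is the midpoint of PW ⇒ E = (-1/36, 11/36)
6. D is the centroid of triangle PVT ⇒ D = (4/27, 10/27)
line ED meets VT at Z = (0, 6/19)
D = E + t·(Z−E) with t = 19/3, so ED:DZ = 19/3:-16/3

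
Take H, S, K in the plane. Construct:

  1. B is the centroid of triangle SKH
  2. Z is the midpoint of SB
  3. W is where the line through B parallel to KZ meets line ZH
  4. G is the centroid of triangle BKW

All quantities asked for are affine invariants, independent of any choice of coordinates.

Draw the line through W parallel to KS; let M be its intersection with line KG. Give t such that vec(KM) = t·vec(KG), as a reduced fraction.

t = 27/17

Set H = (0, 0), S = (1, 0), K = (0, 1); any affine frame gives the same invariant.
1. B is the centroid of triangle SKH ⇒ B = (1/3, 1/3)
2. Z is the midpoint of SB ⇒ Z = (2/3, 1/6)
3. W is where the line through B parallel to KZ meets line ZH ⇒ W = (1/2, 1/8)
4. G is the centroid of triangle BKW ⇒ G = (5/18, 35/72)
through W parallel to KS: direction (1, -1); meets KG at M = (15/34, 25/136)
M = K + t·(G−K) with t = 27/17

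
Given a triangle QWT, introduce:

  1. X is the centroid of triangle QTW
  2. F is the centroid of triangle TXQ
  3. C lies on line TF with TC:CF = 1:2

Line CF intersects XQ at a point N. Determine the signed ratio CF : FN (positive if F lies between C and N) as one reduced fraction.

CF:FN = 4/3

Choose coordinates Q = (0, 0), W = (1, 0), T = (0, 1).
1. X is the centroid of triangle QTW ⇒ X = (1/3, 1/3)
2. F is the centroid of triangle TXQ ⇒ F = (1/9, 4/9)
3. C lies on line TF with TC:CF = 1:2 ⇒ C = (1/27, 22/27)
line CF meets XQ at N = (1/6, 1/6)
F = C + t·(N−C) with t = 4/7, so CF:FN = 4/7:3/7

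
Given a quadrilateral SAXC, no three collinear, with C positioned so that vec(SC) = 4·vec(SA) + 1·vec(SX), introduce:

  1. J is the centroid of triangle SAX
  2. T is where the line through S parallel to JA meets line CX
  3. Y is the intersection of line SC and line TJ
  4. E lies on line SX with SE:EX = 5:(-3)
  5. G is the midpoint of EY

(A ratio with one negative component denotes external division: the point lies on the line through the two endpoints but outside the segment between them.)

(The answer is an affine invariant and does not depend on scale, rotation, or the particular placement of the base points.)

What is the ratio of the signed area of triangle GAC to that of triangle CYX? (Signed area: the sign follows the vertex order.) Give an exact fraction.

Assign S = (0, 0), A = (1, 0), X = (0, 1), C = (4, 1) — the answer is frame-independent, so this choice is without loss of generality.
1. J is the centroid of triangle SAX ⇒ J = (1/3, 1/3)
2. T is where the line through S parallel to JA meets line CX ⇒ T = (-2, 1)
3. Y is the intersection of line SC and line TJ ⇒ Y = (4/5, 1/5)
4. E lies on line SX with SE:EX = 5:(-3) ⇒ E = (0, 5/2)
5. G is the midpoint of EY ⇒ G = (2/5, 27/20)
2·[GAC] = 93/20, 2·[CYX] = -16/5
[GAC]:[CYX] = 93/20:-16/5 = -93/64

[GAC]:[CYX] = -93/64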